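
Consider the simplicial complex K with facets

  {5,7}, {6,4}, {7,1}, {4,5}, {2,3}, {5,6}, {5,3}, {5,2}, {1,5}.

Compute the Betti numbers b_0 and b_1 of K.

b_0 = 1, b_1 = 3.

Take the total order 1 < 2 < 3 < 4 < 5 < 6 < 7 on the vertex set. Then K (dimension 1) consists of the simplices:

  0-simplices (7): [1], [2], [3], [4], [5], [6], [7]
  1-simplices (9): [1,5], [1,7], [2,3], [2,5], [3,5], [4,5], [4,6], [5,6], [5,7]

giving chain groups C_0 ≅ Z^7, C_1 ≅ Z^9.

Boundary ∂_1: C_1 → C_0 maps an edge to its endpoints' difference, ∂[p,q] = q − p. For instance
  ∂[4,5] = [5] − [4].
This gives a 7×9 integer matrix of rank 6; reducing to Smith normal form yields diagonal entries (1,1,1,1,1,1).

Computing H_k = (kernel of ∂_k) / (image of ∂_{k+1}):

  H_0: rank C_0 − rank ∂_1 = 7 − 6 = 1, and the invariant factors of ∂_1 are all 1, so H_0 = Z.
  H_1: rank ker ∂_1 − rank ∂_2 = (9 − 6) − 0 = 3, and there is no ∂_2, so H_1 = Z^3.

Hence the Betti numbers are b_0 = 1, b_1 = 3.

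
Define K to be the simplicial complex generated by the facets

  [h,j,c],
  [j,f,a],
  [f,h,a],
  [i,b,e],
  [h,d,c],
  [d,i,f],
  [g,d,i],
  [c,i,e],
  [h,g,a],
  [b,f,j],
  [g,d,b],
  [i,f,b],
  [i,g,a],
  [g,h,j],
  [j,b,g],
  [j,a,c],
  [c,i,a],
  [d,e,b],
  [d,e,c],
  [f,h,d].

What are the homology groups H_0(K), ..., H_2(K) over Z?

Take the total order a < b < c < d < e < f < g < h < i < j on the vertex set. Then K (dimension 2) consists of the simplices:

  0-simplices (10): a, b, c, d, e, f, g, h, i, j
  1-simplices (30): ac, af, ag, ah, ai, aj, bd, be, bf, bg, bi, bj, cd, ce, ch, ci, cj, de, df, dg, dh, di, ei, fh, fi, fj, gh, gi, gj, hj
  2-simplices (20): aci, acj, afh, afj, agh, agi, bde, bdg, bei, bfi, bfj, bgj, cde, cdh, cei, chj, dfh, dfi, dgi, ghj

so the chain groups are C_0 ≅ Z^10, C_1 ≅ Z^30, C_2 ≅ Z^20.

The boundary map ∂_1: C_1 → C_0 maps an edge to its endpoints' difference, ∂[p,q] = q − p. For instance
  ∂di = i − d.
This gives a 10×30 integer matrix of rank 9; reducing to Smith normal form yields diagonal entries (1,1,1,1,1,1,1,1,1).

∂_2: C_2 → C_1 maps a triangle to the signed sum of its edges. For instance
  ∂bgj = gj − bj + bg,
  ∂cde = de − ce + cd.
As a 30×20 matrix over Z this has rank 20, with invariant factors (1,1,1,1,1,1,1,1,1,1,1,1,1,1,1,1,1,1,1,2).

Computing H_k = (kernel of ∂_k) / (image of ∂_{k+1}):

  H_0: rank C_0 − rank ∂_1 = 10 − 9 = 1, and the invariant factors of ∂_1 are all 1, so H_0 ≅ Z.
  H_1: rank ker ∂_1 − rank ∂_2 = (30 − 9) − 20 = 1, and ∂_2 has invariant factor 2 > 1, so H_1 ≅ Z ⊕ Z/2.
  H_2: rank ker ∂_2 − rank ∂_3 = (20 − 20) − 0 = 0, and there is no ∂_3, so H_2 ≅ 0.

As a check, the Euler characteristic is 10 − 30 + 20 = 0, which agrees with 1 − 1 + 0 = 0.
(K is a triangulation of the Klein bottle.)

H_0 = Z,  H_1 = Z ⊕ Z/2,  H_2 = 0.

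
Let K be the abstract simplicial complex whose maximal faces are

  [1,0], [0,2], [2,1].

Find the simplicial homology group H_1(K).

H_1 ≅ Z.

We work with the vertex ordering 0 < 1 < 2. The simplices of K, each written with vertices in increasing order, are:

  0-simplices (3): [0], [1], [2]
  1-simplices (3): [0,1], [0,2], [1,2]

Hence C_0 ≅ Z^3, C_1 ≅ Z^3.

The boundary map ∂_1: C_1 → C_0 sends each edge [p,q] (with p < q) to q − p. For instance
  ∂[0,1] = [1] − [0].
This gives a 3×3 integer matrix of rank 2; reducing to Smith normal form yields diagonal entries (1,1).

Now H_k = ker ∂_k / im ∂_{k+1}, so:

  H_1: rank ker ∂_1 − rank ∂_2 = (3 − 2) − 0 = 1, and there is no ∂_2, so H_1 = Z.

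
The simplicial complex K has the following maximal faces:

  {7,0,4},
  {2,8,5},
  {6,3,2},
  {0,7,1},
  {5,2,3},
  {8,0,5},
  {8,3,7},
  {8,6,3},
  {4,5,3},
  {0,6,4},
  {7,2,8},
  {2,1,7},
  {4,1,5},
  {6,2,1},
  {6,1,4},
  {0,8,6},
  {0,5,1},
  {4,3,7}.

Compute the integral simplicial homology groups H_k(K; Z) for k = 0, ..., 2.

H_0 ≅ Z,  H_1 ≅ Z × Z/2,  H_2 = 0.

Fix the vertex order 0 < 1 < 2 < 3 < 4 < 5 < 6 < 7 < 8 and write every simplex with vertices in increasing order. Then dim K = 2 and the simplices of K are:

  0-simplices (9): [0], [1], [2], [3], [4], [5], [6], [7], [8]
  1-simplices (27): (27 of them)
  2-simplices (18): [0,1,5], [0,1,7], [0,4,6], [0,4,7], [0,5,8], [0,6,8], [1,2,6], [1,2,7], [1,4,5], [1,4,6], [2,3,5], [2,3,6], [2,5,8], [2,7,8], [3,4,5], [3,4,7], [3,6,8], [3,7,8]

so the chain groups are C_0 ≅ Z^9, C_1 ≅ Z^27, C_2 ≅ Z^18.

∂_1: C_1 → C_0 sends each edge [p,q] (with p < q) to q − p.
This gives a 9×27 integer matrix of rank 8; reducing to Smith normal form yields diagonal entries (1,1,1,1,1,1,1,1).

Boundary ∂_2: C_2 → C_1 sends each 2-simplex [p,q,r] to [q,r] − [p,r] + [p,q]. For instance
  ∂[0,4,7] = [4,7] − [0,7] + [0,4],
  ∂[0,1,7] = [1,7] − [0,7] + [0,1].
This gives a 27×18 integer matrix of rank 18; reducing to Smith normal form yields diagonal entries (1,1,1,1,1,1,1,1,1,1,1,1,1,1,1,1,1,2).

Reading off H_k = ker ∂_k / im ∂_{k+1}:

  H_0: rank C_0 − rank ∂_1 = 9 − 8 = 1, and the invariant factors of ∂_1 are all 1, so H_0 ≅ Z.
  H_1: rank ker ∂_1 − rank ∂_2 = (27 − 8) − 18 = 1, and ∂_2 has invariant factor 2 > 1, so H_1 ≅ Z × Z/2.
  H_2: rank ker ∂_2 − rank ∂_3 = (18 − 18) − 0 = 0, and there is no ∂_3, so H_2 ≅ 0.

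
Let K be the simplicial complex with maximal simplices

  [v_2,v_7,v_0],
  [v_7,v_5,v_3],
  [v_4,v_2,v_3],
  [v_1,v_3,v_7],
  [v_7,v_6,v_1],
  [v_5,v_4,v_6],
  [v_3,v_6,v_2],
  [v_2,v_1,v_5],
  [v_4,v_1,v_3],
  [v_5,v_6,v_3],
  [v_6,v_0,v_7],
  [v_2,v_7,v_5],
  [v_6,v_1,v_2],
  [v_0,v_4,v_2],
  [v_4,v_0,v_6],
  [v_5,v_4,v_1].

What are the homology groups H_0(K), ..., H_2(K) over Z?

K has 8 vertices, 24 edges, 16 triangles.
rank ∂_0 = 0, rank ∂_1 = 7 ⇒ b_0 = 8 − 0 − 7 = 1; all invariant factors of ∂_1 are 1 so no torsion. So H_0 ≅ Z.
rank ∂_1 = 7, rank ∂_2 = 15 ⇒ b_1 = 24 − 7 − 15 = 2; all invariant factors of ∂_2 are 1 so no torsion. So H_1 ≅ Z^2.
rank ∂_2 = 15, rank ∂_3 = 0 ⇒ b_2 = 16 − 15 − 0 = 1. So H_2 ≅ Z.

H_0 ≅ Z,  H_1 ≅ Z^2,  H_2 ≅ Z.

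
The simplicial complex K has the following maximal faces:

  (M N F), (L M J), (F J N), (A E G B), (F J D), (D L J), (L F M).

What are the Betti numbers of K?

b_0 = 2, b_1 = 1, b_2 = 0, b_3 = 0.

Order the vertices as A < B < D < E < F < G < J < L < M < N. Listing each simplex with vertices in this order, K has dimension 3 with simplices:

  0-simplices (10): A, B, D, E, F, G, J, L, M, N
  1-simplices (18): AB, AE, AG, BE, BG, DF, DJ, DL, EG, FJ, FL, FM, FN, JL, JM, JN, LM, MN
  2-simplices (10): ABE, ABG, AEG, BEG, DFJ, DJL, FJN, FLM, FMN, JLM
  3-simplices (1): ABEG

giving chain groups C_0 ≅ Z^10, C_1 ≅ Z^18, C_2 ≅ Z^10, C_3 ≅ Z^1.

The boundary map ∂_1: C_1 → C_0 maps an edge to its endpoints' difference, ∂[p,q] = q − p. For instance
  ∂AB = B − A.
This gives a 10×18 integer matrix of rank 8; reducing to Smith normal form yields diagonal entries (1,1,1,1,1,1,1,1).

Boundary ∂_2: C_2 → C_1 maps a triangle to the signed sum of its edges. For instance
  ∂DFJ = FJ − DJ + DF,
  ∂FLM = LM − FM + FL.
As a 18×10 matrix over Z this has rank 9, with invariant factors (1,1,1,1,1,1,1,1,1).

∂_3: C_3 → C_2 sends each 3-simplex σ to the alternating sum Σ_i (−1)^i (σ with its i-th vertex removed). For instance
  ∂ABEG = BEG − AEG + ABG − ABE.
As a 10×1 matrix over Z this has rank 1, with invariant factors (1).

From H_k ≅ ker(∂_k) / im(∂_{k+1}) we obtain:

  H_0: rank C_0 − rank ∂_1 = 10 − 8 = 2, and the invariant factors of ∂_1 are all 1, so H_0 ≅ Z^2.
  H_1: rank ker ∂_1 − rank ∂_2 = (18 − 8) − 9 = 1, and the invariant factors of ∂_2 are all 1, so H_1 ≅ Z.
  H_2: rank ker ∂_2 − rank ∂_3 = (10 − 9) − 1 = 0, and the invariant factors of ∂_3 are all 1, so H_2 ≅ 0.
  H_3: rank ker ∂_3 − rank ∂_4 = (1 − 1) − 0 = 0, and there is no ∂_4, so H_3 ≅ 0.

As a check, the Euler characteristic is 10 − 18 + 10 − 1 = 1, which agrees with 2 − 1 + 0 − 0 = 1.
(K is a triangulation of the disjoint union of the cylinder S^1 x I and the 3-simplex.)

Hence the Betti numbers are b_0 = 2, b_1 = 1, b_2 = 0, b_3 = 0.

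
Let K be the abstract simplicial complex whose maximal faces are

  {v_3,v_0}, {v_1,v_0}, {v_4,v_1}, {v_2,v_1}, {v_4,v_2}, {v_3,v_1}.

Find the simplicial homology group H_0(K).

H_0 ≅ Z.

We work with the vertex ordering v_0 < v_1 < v_2 < v_3 < v_4. The simplices of K, each written with vertices in increasing order, are:

  0-simplices (5): [v_0], [v_1], [v_2], [v_3], [v_4]
  1-simplices (6): [v_0,v_1], [v_0,v_3], [v_1,v_2], [v_1,v_3], [v_1,v_4], [v_2,v_4]

giving chain groups C_0 ≅ Z^5, C_1 ≅ Z^6.

∂_1: C_1 → C_0 is given by ∂[p,q] = [q] − [p]. For instance
  ∂[v_1,v_2] = [v_2] − [v_1].
This gives a 5×6 integer matrix of rank 4; reducing to Smith normal form yields diagonal entries (1,1,1,1).

Reading off H_k = ker ∂_k / im ∂_{k+1}:

  H_0: rank C_0 − rank ∂_1 = 5 − 4 = 1, and the invariant factors of ∂_1 are all 1, so H_0 = Z.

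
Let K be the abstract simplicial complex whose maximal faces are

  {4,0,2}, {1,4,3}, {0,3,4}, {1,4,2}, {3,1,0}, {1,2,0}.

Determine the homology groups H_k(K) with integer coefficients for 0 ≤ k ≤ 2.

Fix the vertex order 0 < 1 < 2 < 3 < 4 and write every simplex with vertices in increasing order. Then dim K = 2 and the simplices of K are:

  0-simplices (5): [0], [1], [2], [3], [4]
  1-simplices (9): [0,1], [0,2], [0,3], [0,4], [1,2], [1,3], [1,4], [2,4], [3,4]
  2-simplices (6): [0,1,2], [0,1,3], [0,2,4], [0,3,4], [1,2,4], [1,3,4]

Hence C_0 ≅ Z^5, C_1 ≅ Z^9, C_2 ≅ Z^6.

Boundary ∂_1: C_1 → C_0 sends each edge [p,q] (with p < q) to q − p. For instance
  ∂[2,4] = [4] − [2].
The 5×9 boundary matrix has rank 4 and Smith normal form diag(1,1,1,1).

Boundary ∂_2: C_2 → C_1 acts by ∂[p,q,r] = [q,r] − [p,r] + [p,q]. For instance
  ∂[1,3,4] = [3,4] − [1,4] + [1,3],
  ∂[1,2,4] = [2,4] − [1,4] + [1,2].
This gives a 9×6 integer matrix of rank 5; reducing to Smith normal form yields diagonal entries (1,1,1,1,1).

From H_k ≅ ker(∂_k) / im(∂_{k+1}) we obtain:

  H_0: rank C_0 − rank ∂_1 = 5 − 4 = 1, and the invariant factors of ∂_1 are all 1, so H_0 ≅ Z.
  H_1: rank ker ∂_1 − rank ∂_2 = (9 − 4) − 5 = 0, and the invariant factors of ∂_2 are all 1, so H_1 ≅ 0.
  H_2: rank ker ∂_2 − rank ∂_3 = (6 − 5) − 0 = 1, and there is no ∂_3, so H_2 ≅ Z.

H_0 ≅ Z,  H_1 = 0,  H_2 ≅ Z.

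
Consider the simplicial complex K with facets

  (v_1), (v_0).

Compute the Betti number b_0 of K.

We work with the vertex ordering v_0 < v_1. The simplices of K, each written with vertices in increasing order, are:

  0-simplices (2): [v_0], [v_1]

Hence C_0 ≅ Z^2.

Now H_k = ker ∂_k / im ∂_{k+1}, so:

  H_0: rank C_0 − rank ∂_1 = 2 − 0 = 2, and there is no ∂_1, so H_0 ≅ Z^2.

Hence the Betti numbers are b_0 = 2.

b_0 = 2.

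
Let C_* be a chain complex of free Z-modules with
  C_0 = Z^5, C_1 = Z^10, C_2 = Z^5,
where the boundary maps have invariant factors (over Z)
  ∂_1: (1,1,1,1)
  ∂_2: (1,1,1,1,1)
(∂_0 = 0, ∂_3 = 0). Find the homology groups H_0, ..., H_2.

H_0: b_0 = 5 − 0 − 4 = 1; torsion from ∂_1 factors > 1: none. So H_0 = Z.
H_1: b_1 = 10 − 4 − 5 = 1; torsion from ∂_2 factors > 1: none. So H_1 = Z.
H_2: b_2 = 5 − 5 − 0 = 0; torsion from ∂_3 factors > 1: none. So H_2 = 0.

H_0 = Z,  H_1 = Z,  H_2 = 0.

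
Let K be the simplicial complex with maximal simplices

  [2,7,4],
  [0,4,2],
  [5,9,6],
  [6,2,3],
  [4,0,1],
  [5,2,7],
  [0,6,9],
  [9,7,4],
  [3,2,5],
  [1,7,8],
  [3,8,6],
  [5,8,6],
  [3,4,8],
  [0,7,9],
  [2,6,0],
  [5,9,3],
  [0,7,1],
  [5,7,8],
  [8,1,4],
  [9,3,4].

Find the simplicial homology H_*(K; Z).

H_0 = Z,  H_1 = Z ⊕ Z/2Z,  H_2 = 0.

Take the total order 0 < 1 < 2 < 3 < 4 < 5 < 6 < 7 < 8 < 9 on the vertex set. Then K (dimension 2) consists of the simplices:

  0-simplices (10): [0], [1], [2], [3], [4], [5], [6], [7], [8], [9]
  1-simplices (30): (30 of them)
  2-simplices (20): (20 of them)

Hence C_0 ≅ Z^10, C_1 ≅ Z^30, C_2 ≅ Z^20.

The boundary map ∂_1: C_1 → C_0 maps an edge to its endpoints' difference, ∂[p,q] = q − p.
As a 10×30 matrix over Z this has rank 9, with invariant factors (1,1,1,1,1,1,1,1,1).

∂_2: C_2 → C_1 maps a triangle to the signed sum of its edges. For instance
  ∂[2,4,7] = [4,7] − [2,7] + [2,4],
  ∂[3,6,8] = [6,8] − [3,8] + [3,6].
As a 30×20 matrix over Z this has rank 20, with invariant factors (1,1,1,1,1,1,1,1,1,1,1,1,1,1,1,1,1,1,1,2).

Computing H_k = (kernel of ∂_k) / (image of ∂_{k+1}):

  H_0: rank C_0 − rank ∂_1 = 10 − 9 = 1, and the invariant factors of ∂_1 are all 1, so H_0 = Z.
  H_1: rank ker ∂_1 − rank ∂_2 = (30 − 9) − 20 = 1, and ∂_2 has invariant factor 2 > 1, so H_1 = Z ⊕ Z/2Z.
  H_2: rank ker ∂_2 − rank ∂_3 = (20 − 20) − 0 = 0, and there is no ∂_3, so H_2 = 0.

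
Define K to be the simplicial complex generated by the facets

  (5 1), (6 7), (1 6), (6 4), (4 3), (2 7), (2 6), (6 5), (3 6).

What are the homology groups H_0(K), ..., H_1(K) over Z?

H_0 ≅ Z,  H_1 ≅ Z^3.

We work with the vertex ordering 1 < 2 < 3 < 4 < 5 < 6 < 7. The simplices of K, each written with vertices in increasing order, are:

  0-simplices (7): [1], [2], [3], [4], [5], [6], [7]
  1-simplices (9): [1,5], [1,6], [2,6], [2,7], [3,4], [3,6], [4,6], [5,6], [6,7]

so the chain groups are C_0 ≅ Z^7, C_1 ≅ Z^9.

Boundary ∂_1: C_1 → C_0 is given by ∂[p,q] = [q] − [p].
The 7×9 boundary matrix has rank 6 and Smith normal form diag(1,1,1,1,1,1).

Reading off H_k = ker ∂_k / im ∂_{k+1}:

  H_0: rank C_0 − rank ∂_1 = 7 − 6 = 1, and the invariant factors of ∂_1 are all 1, so H_0 ≅ Z.
  H_1: rank ker ∂_1 − rank ∂_2 = (9 − 6) − 0 = 3, and there is no ∂_2, so H_1 ≅ Z^3.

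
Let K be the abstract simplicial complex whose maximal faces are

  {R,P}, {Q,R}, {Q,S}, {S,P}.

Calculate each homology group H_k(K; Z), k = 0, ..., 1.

H_0 ≅ Z,  H_1 ≅ Z.

We work with the vertex ordering P < Q < R < S. The simplices of K, each written with vertices in increasing order, are:

  0-simplices (4): P, Q, R, S
  1-simplices (4): PR, PS, QR, QS

so the chain groups are C_0 ≅ Z^4, C_1 ≅ Z^4.

The boundary map ∂_1: C_1 → C_0 sends each edge [p,q] (with p < q) to q − p.
The 4×4 boundary matrix has rank 3 and Smith normal form diag(1,1,1).

From H_k ≅ ker(∂_k) / im(∂_{k+1}) we obtain:

  H_0: rank C_0 − rank ∂_1 = 4 − 3 = 1, and the invariant factors of ∂_1 are all 1, so H_0 ≅ Z.
  H_1: rank ker ∂_1 − rank ∂_2 = (4 − 3) − 0 = 1, and there is no ∂_2, so H_1 ≅ Z.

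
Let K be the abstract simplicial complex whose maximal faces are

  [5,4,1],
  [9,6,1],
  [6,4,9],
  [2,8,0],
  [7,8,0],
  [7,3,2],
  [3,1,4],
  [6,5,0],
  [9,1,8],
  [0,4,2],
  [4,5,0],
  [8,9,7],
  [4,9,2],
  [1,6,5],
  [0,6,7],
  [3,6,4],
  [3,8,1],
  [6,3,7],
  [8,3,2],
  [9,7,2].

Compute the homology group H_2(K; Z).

H_2 = 0.

Take the total order 0 < 1 < 2 < 3 < 4 < 5 < 6 < 7 < 8 < 9 on the vertex set. Then K (dimension 2) consists of the simplices:

  0-simplices (10): [0], [1], [2], [3], [4], [5], [6], [7], [8], [9]
  1-simplices (30): (30 of them)
  2-simplices (20): (20 of them)

so the chain groups are C_0 ≅ Z^10, C_1 ≅ Z^30, C_2 ≅ Z^20.

The boundary map ∂_1: C_1 → C_0 sends each edge [p,q] (with p < q) to q − p. For instance
  ∂[6,7] = [7] − [6].
As a 10×30 matrix over Z this has rank 9, with invariant factors (1,1,1,1,1,1,1,1,1).

Boundary ∂_2: C_2 → C_1 sends each 2-simplex [p,q,r] to [q,r] − [p,r] + [p,q]. For instance
  ∂[1,4,5] = [4,5] − [1,5] + [1,4],
  ∂[1,5,6] = [5,6] − [1,6] + [1,5].
As a 30×20 matrix over Z this has rank 20, with invariant factors (1,1,1,1,1,1,1,1,1,1,1,1,1,1,1,1,1,1,1,2).

Computing H_k = (kernel of ∂_k) / (image of ∂_{k+1}):

  H_2: rank ker ∂_2 − rank ∂_3 = (20 − 20) − 0 = 0, and there is no ∂_3, so H_2 = 0.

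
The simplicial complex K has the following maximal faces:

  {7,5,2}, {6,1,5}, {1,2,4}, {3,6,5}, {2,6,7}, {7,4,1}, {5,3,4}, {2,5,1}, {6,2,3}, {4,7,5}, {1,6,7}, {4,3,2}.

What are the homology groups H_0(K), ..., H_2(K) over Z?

H_0 = Z,  H_1 = Z/2Z,  H_2 = 0.

Order the vertices as 1 < 2 < 3 < 4 < 5 < 6 < 7. Listing each simplex with vertices in this order, K has dimension 2 with simplices:

  0-simplices (7): [1], [2], [3], [4], [5], [6], [7]
  1-simplices (18): [1,2], [1,4], [1,5], [1,6], [1,7], [2,3], [2,4], [2,5], [2,6], [2,7], [3,4], [3,5], [3,6], [4,5], [4,7], [5,6], [5,7], [6,7]
  2-simplices (12): [1,2,4], [1,2,5], [1,4,7], [1,5,6], [1,6,7], [2,3,4], [2,3,6], [2,5,7], [2,6,7], [3,4,5], [3,5,6], [4,5,7]

so the chain groups are C_0 ≅ Z^7, C_1 ≅ Z^18, C_2 ≅ Z^12.

The boundary map ∂_1: C_1 → C_0 maps an edge to its endpoints' difference, ∂[p,q] = q − p. For instance
  ∂[4,5] = [5] − [4].
The resulting 7×18 matrix has rank 6, and its Smith normal form has invariant factors (1,1,1,1,1,1).

Boundary ∂_2: C_2 → C_1 acts by ∂[p,q,r] = [q,r] − [p,r] + [p,q]. For instance
  ∂[1,5,6] = [5,6] − [1,6] + [1,5],
  ∂[1,2,4] = [2,4] − [1,4] + [1,2].
As a 18×12 matrix over Z this has rank 12, with invariant factors (1,1,1,1,1,1,1,1,1,1,1,2).

Computing H_k = (kernel of ∂_k) / (image of ∂_{k+1}):

  H_0: rank C_0 − rank ∂_1 = 7 − 6 = 1, and the invariant factors of ∂_1 are all 1, so H_0 ≅ Z.
  H_1: rank ker ∂_1 − rank ∂_2 = (18 − 6) − 12 = 0, and ∂_2 has invariant factor 2 > 1, so H_1 ≅ Z/2Z.
  H_2: rank ker ∂_2 − rank ∂_3 = (12 − 12) − 0 = 0, and there is no ∂_3, so H_2 ≅ 0.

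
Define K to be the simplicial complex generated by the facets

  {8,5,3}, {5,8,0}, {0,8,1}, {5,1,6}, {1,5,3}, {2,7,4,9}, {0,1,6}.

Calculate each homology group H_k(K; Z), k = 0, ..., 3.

We work with the vertex ordering 0 < 1 < 2 < 3 < 4 < 5 < 6 < 7 < 8 < 9. The simplices of K, each written with vertices in increasing order, are:

  0-simplices (10): [0], [1], [2], [3], [4], [5], [6], [7], [8], [9]
  1-simplices (18): [0,1], [0,5], [0,6], [0,8], [1,3], [1,5], [1,6], [1,8], [2,4], [2,7], [2,9], [3,5], [3,8], [4,7], [4,9], [5,6], [5,8], [7,9]
  2-simplices (10): [0,1,6], [0,1,8], [0,5,8], [1,3,5], [1,5,6], [2,4,7], [2,4,9], [2,7,9], [3,5,8], [4,7,9]
  3-simplices (1): [2,4,7,9]

giving chain groups C_0 ≅ Z^10, C_1 ≅ Z^18, C_2 ≅ Z^10, C_3 ≅ Z^1.

∂_1: C_1 → C_0 is given by ∂[p,q] = [q] − [p].
This gives a 10×18 integer matrix of rank 8; reducing to Smith normal form yields diagonal entries (1,1,1,1,1,1,1,1).

∂_2: C_2 → C_1 acts by ∂[p,q,r] = [q,r] − [p,r] + [p,q]. For instance
  ∂[0,1,8] = [1,8] − [0,8] + [0,1],
  ∂[3,5,8] = [5,8] − [3,8] + [3,5].
As a 18×10 matrix over Z this has rank 9, with invariant factors (1,1,1,1,1,1,1,1,1).

∂_3: C_3 → C_2 sends each 3-simplex σ to the alternating sum Σ_i (−1)^i (σ with its i-th vertex removed). For instance
  ∂[2,4,7,9] = [4,7,9] − [2,7,9] + [2,4,9] − [2,4,7].
As a 10×1 matrix over Z this has rank 1, with invariant factors (1).

Now H_k = ker ∂_k / im ∂_{k+1}, so:

  H_0: rank C_0 − rank ∂_1 = 10 − 8 = 2, and the invariant factors of ∂_1 are all 1, so H_0 = Z^2.
  H_1: rank ker ∂_1 − rank ∂_2 = (18 − 8) − 9 = 1, and the invariant factors of ∂_2 are all 1, so H_1 = Z.
  H_2: rank ker ∂_2 − rank ∂_3 = (10 − 9) − 1 = 0, and the invariant factors of ∂_3 are all 1, so H_2 = 0.
  H_3: rank ker ∂_3 − rank ∂_4 = (1 − 1) − 0 = 0, and there is no ∂_4, so H_3 = 0.

(K is a triangulation of the disjoint union of the 3-simplex and the cylinder S^1 x I.)

H_0 = Z^2,  H_1 = Z,  H_2 = 0,  H_3 = 0.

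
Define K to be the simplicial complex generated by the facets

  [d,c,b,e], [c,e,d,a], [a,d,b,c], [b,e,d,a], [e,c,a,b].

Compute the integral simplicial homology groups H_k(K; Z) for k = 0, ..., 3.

H_0 = Z,  H_1 = 0,  H_2 = 0,  H_3 = Z.

Order the vertices as a < b < c < d < e. Listing each simplex with vertices in this order, K has dimension 3 with simplices:

  0-simplices (5): a, b, c, d, e
  1-simplices (10): ab, ac, ad, ae, bc, bd, be, cd, ce, de
  2-simplices (10): abc, abd, abe, acd, ace, ade, bcd, bce, bde, cde
  3-simplices (5): abcd, abce, abde, acde, bcde

so the chain groups are C_0 ≅ Z^5, C_1 ≅ Z^10, C_2 ≅ Z^10, C_3 ≅ Z^5.

∂_1: C_1 → C_0 sends each edge [p,q] (with p < q) to q − p.
This gives a 5×10 integer matrix of rank 4; reducing to Smith normal form yields diagonal entries (1,1,1,1).

∂_2: C_2 → C_1 sends each 2-simplex [p,q,r] to [q,r] − [p,r] + [p,q]. For instance
  ∂abc = bc − ac + ab,
  ∂bde = de − be + bd.
The resulting 10×10 matrix has rank 6, and its Smith normal form has invariant factors (1,1,1,1,1,1).

Boundary ∂_3: C_3 → C_2 sends each 3-simplex σ to the alternating sum Σ_i (−1)^i (σ with its i-th vertex removed). For instance
  ∂acde = cde − ade + ace − acd,
  ∂abcd = bcd − acd + abd − abc.
The 10×5 boundary matrix has rank 4 and Smith normal form diag(1,1,1,1).

From H_k ≅ ker(∂_k) / im(∂_{k+1}) we obtain:

  H_0: rank C_0 − rank ∂_1 = 5 − 4 = 1, and the invariant factors of ∂_1 are all 1, so H_0 ≅ Z.
  H_1: rank ker ∂_1 − rank ∂_2 = (10 − 4) − 6 = 0, and the invariant factors of ∂_2 are all 1, so H_1 ≅ 0.
  H_2: rank ker ∂_2 − rank ∂_3 = (10 − 6) − 4 = 0, and the invariant factors of ∂_3 are all 1, so H_2 ≅ 0.
  H_3: rank ker ∂_3 − rank ∂_4 = (5 − 4) − 0 = 1, and there is no ∂_4, so H_3 ≅ Z.

As a check, the Euler characteristic is 5 − 10 + 10 − 5 = 0, which agrees with 1 − 0 + 0 − 1 = 0.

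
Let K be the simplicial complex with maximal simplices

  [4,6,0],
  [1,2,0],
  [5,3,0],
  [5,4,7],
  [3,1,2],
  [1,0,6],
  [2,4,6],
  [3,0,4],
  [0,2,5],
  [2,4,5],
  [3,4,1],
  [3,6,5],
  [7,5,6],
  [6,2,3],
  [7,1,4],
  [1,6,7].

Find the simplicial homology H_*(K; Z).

H_0 ≅ Z,  H_1 ≅ Z^2,  H_2 ≅ Z.

Fix the vertex order 0 < 1 < 2 < 3 < 4 < 5 < 6 < 7 and write every simplex with vertices in increasing order. Then dim K = 2 and the simplices of K are:

  0-simplices (8): [0], [1], [2], [3], [4], [5], [6], [7]
  1-simplices (24): (24 of them)
  2-simplices (16): [0,1,2], [0,1,6], [0,2,5], [0,3,4], [0,3,5], [0,4,6], [1,2,3], [1,3,4], [1,4,7], [1,6,7], [2,3,6], [2,4,5], [2,4,6], [3,5,6], [4,5,7], [5,6,7]

giving chain groups C_0 ≅ Z^8, C_1 ≅ Z^24, C_2 ≅ Z^16.

∂_1: C_1 → C_0 is given by ∂[p,q] = [q] − [p]. For instance
  ∂[2,3] = [3] − [2].
The 8×24 boundary matrix has rank 7 and Smith normal form diag(1,1,1,1,1,1,1).

The boundary map ∂_2: C_2 → C_1 acts by ∂[p,q,r] = [q,r] − [p,r] + [p,q]. For instance
  ∂[5,6,7] = [6,7] − [5,7] + [5,6],
  ∂[0,1,6] = [1,6] − [0,6] + [0,1].
The 24×16 boundary matrix has rank 15 and Smith normal form diag(1,1,1,1,1,1,1,1,1,1,1,1,1,1,1).

Now H_k = ker ∂_k / im ∂_{k+1}, so:

  H_0: rank C_0 − rank ∂_1 = 8 − 7 = 1, and the invariant factors of ∂_1 are all 1, so H_0 = Z.
  H_1: rank ker ∂_1 − rank ∂_2 = (24 − 7) − 15 = 2, and the invariant factors of ∂_2 are all 1, so H_1 = Z^2.
  H_2: rank ker ∂_2 − rank ∂_3 = (16 − 15) − 0 = 1, and there is no ∂_3, so H_2 = Z.

As a check, the Euler characteristic is 8 − 24 + 16 = 0, which agrees with 1 − 2 + 1 = 0.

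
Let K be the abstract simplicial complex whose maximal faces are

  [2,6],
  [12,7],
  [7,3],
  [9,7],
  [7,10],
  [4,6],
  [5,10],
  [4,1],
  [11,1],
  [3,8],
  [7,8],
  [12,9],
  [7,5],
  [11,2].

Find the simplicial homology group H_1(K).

Order the vertices as 1 < 2 < 3 < 4 < 5 < 6 < 7 < 8 < 9 < 10 < 11 < 12. Listing each simplex with vertices in this order, K has dimension 1 with simplices:

  0-simplices (12): [1], [2], [3], [4], [5], [6], [7], [8], [9], [10], [11], [12]
  1-simplices (14): [1,4], [1,11], [2,6], [2,11], [3,7], [3,8], [4,6], [5,7], [5,10], [7,8], [7,9], [7,10], [7,12], [9,12]

so the chain groups are C_0 ≅ Z^12, C_1 ≅ Z^14.

∂_1: C_1 → C_0 sends each edge [p,q] (with p < q) to q − p.
The 12×14 boundary matrix has rank 10 and Smith normal form diag(1,1,1,1,1,1,1,1,1,1).

Now H_k = ker ∂_k / im ∂_{k+1}, so:

  H_1: rank ker ∂_1 − rank ∂_2 = (14 − 10) − 0 = 4, and there is no ∂_2, so H_1 = Z^4.

H_1 = Z^4.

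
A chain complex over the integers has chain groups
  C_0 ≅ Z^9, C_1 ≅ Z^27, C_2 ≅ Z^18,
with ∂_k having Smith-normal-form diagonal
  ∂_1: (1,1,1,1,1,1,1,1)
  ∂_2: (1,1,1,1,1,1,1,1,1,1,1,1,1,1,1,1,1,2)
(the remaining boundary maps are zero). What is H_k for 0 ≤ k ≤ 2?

H_0 = Z,  H_1 = Z ⊕ Z/2,  H_2 = 0.

H_0: b_0 = 9 − 0 − 8 = 1; torsion from ∂_1 factors > 1: none. So H_0 = Z.
H_1: b_1 = 27 − 8 − 18 = 1; torsion from ∂_2 factors > 1: [2]. So H_1 = Z ⊕ Z/2.
H_2: b_2 = 18 − 18 − 0 = 0; torsion from ∂_3 factors > 1: none. So H_2 = 0.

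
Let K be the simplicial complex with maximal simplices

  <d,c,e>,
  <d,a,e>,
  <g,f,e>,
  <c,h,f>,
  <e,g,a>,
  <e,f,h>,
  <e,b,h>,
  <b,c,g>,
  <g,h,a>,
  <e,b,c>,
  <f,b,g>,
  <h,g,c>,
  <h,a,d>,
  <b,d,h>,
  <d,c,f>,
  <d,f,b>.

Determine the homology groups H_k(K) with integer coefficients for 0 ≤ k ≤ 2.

We work with the vertex ordering a < b < c < d < e < f < g < h. The simplices of K, each written with vertices in increasing order, are:

  0-simplices (8): a, b, c, d, e, f, g, h
  1-simplices (24): ad, ae, ag, ah, bc, bd, be, bf, bg, bh, cd, ce, cf, cg, ch, de, df, dh, ef, eg, eh, fg, fh, gh
  2-simplices (16): ade, adh, aeg, agh, bce, bcg, bdf, bdh, beh, bfg, cde, cdf, cfh, cgh, efg, efh

giving chain groups C_0 ≅ Z^8, C_1 ≅ Z^24, C_2 ≅ Z^16.

∂_1: C_1 → C_0 sends each edge [p,q] (with p < q) to q − p. For instance
  ∂ad = d − a.
The resulting 8×24 matrix has rank 7, and its Smith normal form has invariant factors (1,1,1,1,1,1,1).

∂_2: C_2 → C_1 maps a triangle to the signed sum of its edges. For instance
  ∂cdf = df − cf + cd,
  ∂bdh = dh − bh + bd.
This gives a 24×16 integer matrix of rank 15; reducing to Smith normal form yields diagonal entries (1,1,1,1,1,1,1,1,1,1,1,1,1,1,1).

From H_k ≅ ker(∂_k) / im(∂_{k+1}) we obtain:

  H_0: rank C_0 − rank ∂_1 = 8 − 7 = 1, and the invariant factors of ∂_1 are all 1, so H_0 ≅ Z.
  H_1: rank ker ∂_1 − rank ∂_2 = (24 − 7) − 15 = 2, and the invariant factors of ∂_2 are all 1, so H_1 ≅ Z^2.
  H_2: rank ker ∂_2 − rank ∂_3 = (16 − 15) − 0 = 1, and there is no ∂_3, so H_2 ≅ Z.

(K is a triangulation of the torus T^2.)

H_0 = Z,  H_1 = Z^2,  H_2 = Z.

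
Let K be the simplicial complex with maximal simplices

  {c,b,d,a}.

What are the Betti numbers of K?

Order the vertices as a < b < c < d. Listing each simplex with vertices in this order, K has dimension 3 with simplices:

  0-simplices (4): a, b, c, d
  1-simplices (6): ab, ac, ad, bc, bd, cd
  2-simplices (4): abc, abd, acd, bcd
  3-simplices (1): abcd

Hence C_0 ≅ Z^4, C_1 ≅ Z^6, C_2 ≅ Z^4, C_3 ≅ Z^1.

The boundary map ∂_1: C_1 → C_0 sends each edge [p,q] (with p < q) to q − p.
The resulting 4×6 matrix has rank 3, and its Smith normal form has invariant factors (1,1,1).

The boundary map ∂_2: C_2 → C_1 maps a triangle to the signed sum of its edges. For instance
  ∂abd = bd − ad + ab,
  ∂bcd = cd − bd + bc.
As a 6×4 matrix over Z this has rank 3, with invariant factors (1,1,1).

∂_3: C_3 → C_2 sends each 3-simplex σ to the alternating sum Σ_i (−1)^i (σ with its i-th vertex removed). For instance
  ∂abcd = bcd − acd + abd − abc.
The resulting 4×1 matrix has rank 1, and its Smith normal form has invariant factors (1).

Reading off H_k = ker ∂_k / im ∂_{k+1}:

  H_0: rank C_0 − rank ∂_1 = 4 − 3 = 1, and the invariant factors of ∂_1 are all 1, so H_0 ≅ Z.
  H_1: rank ker ∂_1 − rank ∂_2 = (6 − 3) − 3 = 0, and the invariant factors of ∂_2 are all 1, so H_1 ≅ 0.
  H_2: rank ker ∂_2 − rank ∂_3 = (4 − 3) − 1 = 0, and the invariant factors of ∂_3 are all 1, so H_2 ≅ 0.
  H_3: rank ker ∂_3 − rank ∂_4 = (1 − 1) − 0 = 0, and there is no ∂_4, so H_3 ≅ 0.

Hence the Betti numbers are b_0 = 1, b_1 = 0, b_2 = 0, b_3 = 0.

b_0 = 1, b_1 = 0, b_2 = 0, b_3 = 0.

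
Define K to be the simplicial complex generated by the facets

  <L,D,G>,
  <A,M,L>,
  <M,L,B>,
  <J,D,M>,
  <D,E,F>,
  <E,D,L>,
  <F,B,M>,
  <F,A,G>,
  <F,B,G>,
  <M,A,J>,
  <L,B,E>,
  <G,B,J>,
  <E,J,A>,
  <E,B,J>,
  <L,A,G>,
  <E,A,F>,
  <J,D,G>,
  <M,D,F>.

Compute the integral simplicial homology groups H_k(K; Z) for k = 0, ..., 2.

H_0 = Z,  H_1 = Z^2,  H_2 = Z.

We work with the vertex ordering A < B < D < E < F < G < J < L < M. The simplices of K, each written with vertices in increasing order, are:

  0-simplices (9): A, B, D, E, F, G, J, L, M
  1-simplices (27): AE, AF, AG, AJ, AL, AM, BE, BF, BG, BJ, BL, BM, DE, DF, DG, DJ, DL, DM, EF, EJ, EL, FG, FM, GJ, GL, JM, LM
  2-simplices (18): AEF, AEJ, AFG, AGL, AJM, ALM, BEJ, BEL, BFG, BFM, BGJ, BLM, DEF, DEL, DFM, DGJ, DGL, DJM

giving chain groups C_0 ≅ Z^9, C_1 ≅ Z^27, C_2 ≅ Z^18.

∂_1: C_1 → C_0 is given by ∂[p,q] = [q] − [p]. For instance
  ∂BF = F − B.
The resulting 9×27 matrix has rank 8, and its Smith normal form has invariant factors (1,1,1,1,1,1,1,1).

Boundary ∂_2: C_2 → C_1 maps a triangle to the signed sum of its edges. For instance
  ∂DGL = GL − DL + DG,
  ∂BFG = FG − BG + BF.
The resulting 27×18 matrix has rank 17, and its Smith normal form has invariant factors (1,1,1,1,1,1,1,1,1,1,1,1,1,1,1,1,1).

Computing H_k = (kernel of ∂_k) / (image of ∂_{k+1}):

  H_0: rank C_0 − rank ∂_1 = 9 − 8 = 1, and the invariant factors of ∂_1 are all 1, so H_0 = Z.
  H_1: rank ker ∂_1 − rank ∂_2 = (27 − 8) − 17 = 2, and the invariant factors of ∂_2 are all 1, so H_1 = Z^2.
  H_2: rank ker ∂_2 − rank ∂_3 = (18 − 17) − 0 = 1, and there is no ∂_3, so H_2 = Z.

As a check, the Euler characteristic is 9 − 27 + 18 = 0, which agrees with 1 − 2 + 1 = 0.
(K is a triangulation of the torus T^2.)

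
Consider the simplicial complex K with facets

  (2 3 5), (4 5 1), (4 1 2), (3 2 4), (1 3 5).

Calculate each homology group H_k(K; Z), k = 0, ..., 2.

Take the total order 1 < 2 < 3 < 4 < 5 on the vertex set. Then K (dimension 2) consists of the simplices:

  0-simplices (5): [1], [2], [3], [4], [5]
  1-simplices (10): [1,2], [1,3], [1,4], [1,5], [2,3], [2,4], [2,5], [3,4], [3,5], [4,5]
  2-simplices (5): [1,2,4], [1,3,5], [1,4,5], [2,3,4], [2,3,5]

so the chain groups are C_0 ≅ Z^5, C_1 ≅ Z^10, C_2 ≅ Z^5.

∂_1: C_1 → C_0 sends each edge [p,q] (with p < q) to q − p. For instance
  ∂[1,3] = [3] − [1].
This gives a 5×10 integer matrix of rank 4; reducing to Smith normal form yields diagonal entries (1,1,1,1).

Boundary ∂_2: C_2 → C_1 sends each 2-simplex [p,q,r] to [q,r] − [p,r] + [p,q]. For instance
  ∂[2,3,5] = [3,5] − [2,5] + [2,3],
  ∂[2,3,4] = [3,4] − [2,4] + [2,3].
The resulting 10×5 matrix has rank 5, and its Smith normal form has invariant factors (1,1,1,1,1).

Reading off H_k = ker ∂_k / im ∂_{k+1}:

  H_0: rank C_0 − rank ∂_1 = 5 − 4 = 1, and the invariant factors of ∂_1 are all 1, so H_0 ≅ Z.
  H_1: rank ker ∂_1 − rank ∂_2 = (10 − 4) − 5 = 1, and the invariant factors of ∂_2 are all 1, so H_1 ≅ Z.
  H_2: rank ker ∂_2 − rank ∂_3 = (5 − 5) − 0 = 0, and there is no ∂_3, so H_2 ≅ 0.

H_0 ≅ Z,  H_1 ≅ Z,  H_2 = 0.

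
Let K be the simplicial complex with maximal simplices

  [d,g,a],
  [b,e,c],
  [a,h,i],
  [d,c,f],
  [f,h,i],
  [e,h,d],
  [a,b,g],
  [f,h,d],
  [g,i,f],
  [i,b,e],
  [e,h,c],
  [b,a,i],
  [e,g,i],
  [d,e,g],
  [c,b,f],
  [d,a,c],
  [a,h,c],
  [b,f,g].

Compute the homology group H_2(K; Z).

H_2 ≅ 0.

Order the vertices as a < b < c < d < e < f < g < h < i. Listing each simplex with vertices in this order, K has dimension 2 with simplices:

  0-simplices (9): a, b, c, d, e, f, g, h, i
  1-simplices (27): ab, ac, ad, ag, ah, ai, bc, be, bf, bg, bi, cd, ce, cf, ch, de, df, dg, dh, eg, eh, ei, fg, fh, fi, gi, hi
  2-simplices (18): abg, abi, acd, ach, adg, ahi, bce, bcf, bei, bfg, cdf, ceh, deg, deh, dfh, egi, fgi, fhi

giving chain groups C_0 ≅ Z^9, C_1 ≅ Z^27, C_2 ≅ Z^18.

∂_1: C_1 → C_0 sends each edge [p,q] (with p < q) to q − p. For instance
  ∂ai = i − a.
As a 9×27 matrix over Z this has rank 8, with invariant factors (1,1,1,1,1,1,1,1).

∂_2: C_2 → C_1 maps a triangle to the signed sum of its edges. For instance
  ∂bcf = cf − bf + bc,
  ∂acd = cd − ad + ac.
As a 27×18 matrix over Z this has rank 18, with invariant factors (1,1,1,1,1,1,1,1,1,1,1,1,1,1,1,1,1,2).

Computing H_k = (kernel of ∂_k) / (image of ∂_{k+1}):

  H_2: rank ker ∂_2 − rank ∂_3 = (18 − 18) − 0 = 0, and there is no ∂_3, so H_2 = 0.

(K is a triangulation of the Klein bottle.)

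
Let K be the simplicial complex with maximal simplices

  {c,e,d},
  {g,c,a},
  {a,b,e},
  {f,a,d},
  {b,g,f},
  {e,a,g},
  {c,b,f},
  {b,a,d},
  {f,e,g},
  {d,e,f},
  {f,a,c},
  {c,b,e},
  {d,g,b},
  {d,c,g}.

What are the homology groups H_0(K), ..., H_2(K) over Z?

H_0 = Z,  H_1 = Z^2,  H_2 = Z.

We work with the vertex ordering a < b < c < d < e < f < g. The simplices of K, each written with vertices in increasing order, are:

  0-simplices (7): a, b, c, d, e, f, g
  1-simplices (21): ab, ac, ad, ae, af, ag, bc, bd, be, bf, bg, cd, ce, cf, cg, de, df, dg, ef, eg, fg
  2-simplices (14): abd, abe, acf, acg, adf, aeg, bce, bcf, bdg, bfg, cde, cdg, def, efg

so the chain groups are C_0 ≅ Z^7, C_1 ≅ Z^21, C_2 ≅ Z^14.

∂_1: C_1 → C_0 is given by ∂[p,q] = [q] − [p]. For instance
  ∂de = e − d.
This gives a 7×21 integer matrix of rank 6; reducing to Smith normal form yields diagonal entries (1,1,1,1,1,1).

The boundary map ∂_2: C_2 → C_1 maps a triangle to the signed sum of its edges. For instance
  ∂acf = cf − af + ac,
  ∂acg = cg − ag + ac.
This gives a 21×14 integer matrix of rank 13; reducing to Smith normal form yields diagonal entries (1,1,1,1,1,1,1,1,1,1,1,1,1).

Now H_k = ker ∂_k / im ∂_{k+1}, so:

  H_0: rank C_0 − rank ∂_1 = 7 − 6 = 1, and the invariant factors of ∂_1 are all 1, so H_0 ≅ Z.
  H_1: rank ker ∂_1 − rank ∂_2 = (21 − 6) − 13 = 2, and the invariant factors of ∂_2 are all 1, so H_1 ≅ Z^2.
  H_2: rank ker ∂_2 − rank ∂_3 = (14 − 13) − 0 = 1, and there is no ∂_3, so H_2 ≅ Z.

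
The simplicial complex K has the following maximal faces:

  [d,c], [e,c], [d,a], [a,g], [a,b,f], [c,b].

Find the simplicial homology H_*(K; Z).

We work with the vertex ordering a < b < c < d < e < f < g. The simplices of K, each written with vertices in increasing order, are:

  0-simplices (7): a, b, c, d, e, f, g
  1-simplices (8): ab, ad, af, ag, bc, bf, cd, ce
  2-simplices (1): abf

giving chain groups C_0 ≅ Z^7, C_1 ≅ Z^8, C_2 ≅ Z^1.

∂_1: C_1 → C_0 is given by ∂[p,q] = [q] − [p]. For instance
  ∂ad = d − a.
The resulting 7×8 matrix has rank 6, and its Smith normal form has invariant factors (1,1,1,1,1,1).

Boundary ∂_2: C_2 → C_1 sends each 2-simplex [p,q,r] to [q,r] − [p,r] + [p,q]. For instance
  ∂abf = bf − af + ab.
The resulting 8×1 matrix has rank 1, and its Smith normal form has invariant factors (1).

From H_k ≅ ker(∂_k) / im(∂_{k+1}) we obtain:

  H_0: rank C_0 − rank ∂_1 = 7 − 6 = 1, and the invariant factors of ∂_1 are all 1, so H_0 ≅ Z.
  H_1: rank ker ∂_1 − rank ∂_2 = (8 − 6) − 1 = 1, and the invariant factors of ∂_2 are all 1, so H_1 ≅ Z.
  H_2: rank ker ∂_2 − rank ∂_3 = (1 − 1) − 0 = 0, and there is no ∂_3, so H_2 ≅ 0.

As a check, the Euler characteristic is 7 − 8 + 1 = 0, which agrees with 1 − 1 + 0 = 0.

H_0 ≅ Z,  H_1 ≅ Z,  H_2 = 0.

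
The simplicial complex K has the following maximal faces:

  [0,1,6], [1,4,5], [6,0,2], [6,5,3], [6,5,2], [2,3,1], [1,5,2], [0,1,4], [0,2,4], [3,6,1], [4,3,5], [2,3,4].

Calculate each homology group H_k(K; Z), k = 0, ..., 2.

Fix the vertex order 0 < 1 < 2 < 3 < 4 < 5 < 6 and write every simplex with vertices in increasing order. Then dim K = 2 and the simplices of K are:

  0-simplices (7): [0], [1], [2], [3], [4], [5], [6]
  1-simplices (18): [0,1], [0,2], [0,4], [0,6], [1,2], [1,3], [1,4], [1,5], [1,6], [2,3], [2,4], [2,5], [2,6], [3,4], [3,5], [3,6], [4,5], [5,6]
  2-simplices (12): [0,1,4], [0,1,6], [0,2,4], [0,2,6], [1,2,3], [1,2,5], [1,3,6], [1,4,5], [2,3,4], [2,5,6], [3,4,5], [3,5,6]

so the chain groups are C_0 ≅ Z^7, C_1 ≅ Z^18, C_2 ≅ Z^12.

∂_1: C_1 → C_0 is given by ∂[p,q] = [q] − [p].
As a 7×18 matrix over Z this has rank 6, with invariant factors (1,1,1,1,1,1).

∂_2: C_2 → C_1 maps a triangle to the signed sum of its edges. For instance
  ∂[1,2,3] = [2,3] − [1,3] + [1,2],
  ∂[2,5,6] = [5,6] − [2,6] + [2,5].
The 18×12 boundary matrix has rank 12 and Smith normal form diag(1,1,1,1,1,1,1,1,1,1,1,2).

Now H_k = ker ∂_k / im ∂_{k+1}, so:

  H_0: rank C_0 − rank ∂_1 = 7 − 6 = 1, and the invariant factors of ∂_1 are all 1, so H_0 = Z.
  H_1: rank ker ∂_1 − rank ∂_2 = (18 − 6) − 12 = 0, and ∂_2 has invariant factor 2 > 1, so H_1 = Z/2.
  H_2: rank ker ∂_2 − rank ∂_3 = (12 − 12) − 0 = 0, and there is no ∂_3, so H_2 = 0.

(K is a triangulation of the real projective plane RP^2.)

H_0 ≅ Z,  H_1 ≅ Z/2,  H_2 = 0.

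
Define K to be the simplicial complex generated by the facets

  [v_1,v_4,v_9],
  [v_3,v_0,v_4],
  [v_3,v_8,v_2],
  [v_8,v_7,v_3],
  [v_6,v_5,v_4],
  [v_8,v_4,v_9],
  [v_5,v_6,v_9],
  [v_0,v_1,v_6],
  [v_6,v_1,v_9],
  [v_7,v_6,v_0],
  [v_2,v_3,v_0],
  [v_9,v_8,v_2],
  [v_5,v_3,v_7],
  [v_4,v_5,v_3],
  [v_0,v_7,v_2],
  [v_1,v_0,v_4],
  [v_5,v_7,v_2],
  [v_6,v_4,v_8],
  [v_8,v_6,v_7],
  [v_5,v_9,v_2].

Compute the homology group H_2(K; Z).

Fix the vertex order v_0 < v_1 < v_2 < v_3 < v_4 < v_5 < v_6 < v_7 < v_8 < v_9 and write every simplex with vertices in increasing order. Then dim K = 2 and the simplices of K are:

  0-simplices (10): [v_0], [v_1], [v_2], [v_3], [v_4], [v_5], [v_6], [v_7], [v_8], [v_9]
  1-simplices (30): (30 of them)
  2-simplices (20): (20 of them)

so the chain groups are C_0 ≅ Z^10, C_1 ≅ Z^30, C_2 ≅ Z^20.

The boundary map ∂_1: C_1 → C_0 maps an edge to its endpoints' difference, ∂[p,q] = q − p.
As a 10×30 matrix over Z this has rank 9, with invariant factors (1,1,1,1,1,1,1,1,1).

The boundary map ∂_2: C_2 → C_1 acts by ∂[p,q,r] = [q,r] − [p,r] + [p,q]. For instance
  ∂[v_0,v_2,v_7] = [v_2,v_7] − [v_0,v_7] + [v_0,v_2],
  ∂[v_6,v_7,v_8] = [v_7,v_8] − [v_6,v_8] + [v_6,v_7].
The resulting 30×20 matrix has rank 20, and its Smith normal form has invariant factors (1,1,1,1,1,1,1,1,1,1,1,1,1,1,1,1,1,1,1,2).

Reading off H_k = ker ∂_k / im ∂_{k+1}:

  H_2: rank ker ∂_2 − rank ∂_3 = (20 − 20) − 0 = 0, and there is no ∂_3, so H_2 = 0.

H_2 ≅ 0.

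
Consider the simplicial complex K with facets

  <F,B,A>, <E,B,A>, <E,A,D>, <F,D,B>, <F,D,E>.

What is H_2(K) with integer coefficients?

Take the total order A < B < D < E < F on the vertex set. Then K (dimension 2) consists of the simplices:

  0-simplices (5): A, B, D, E, F
  1-simplices (10): AB, AD, AE, AF, BD, BE, BF, DE, DF, EF
  2-simplices (5): ABE, ABF, ADE, BDF, DEF

Hence C_0 ≅ Z^5, C_1 ≅ Z^10, C_2 ≅ Z^5.

Boundary ∂_1: C_1 → C_0 sends each edge [p,q] (with p < q) to q − p. For instance
  ∂BD = D − B.
This gives a 5×10 integer matrix of rank 4; reducing to Smith normal form yields diagonal entries (1,1,1,1).

The boundary map ∂_2: C_2 → C_1 maps a triangle to the signed sum of its edges. For instance
  ∂DEF = EF − DF + DE,
  ∂ABF = BF − AF + AB.
As a 10×5 matrix over Z this has rank 5, with invariant factors (1,1,1,1,1).

Reading off H_k = ker ∂_k / im ∂_{k+1}:

  H_2: rank ker ∂_2 − rank ∂_3 = (5 − 5) − 0 = 0, and there is no ∂_3, so H_2 ≅ 0.

(K is a triangulation of the Möbius band.)

H_2 = 0.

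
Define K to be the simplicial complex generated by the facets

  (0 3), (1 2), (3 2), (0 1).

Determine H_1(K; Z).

Take the total order 0 < 1 < 2 < 3 on the vertex set. Then K (dimension 1) consists of the simplices:

  0-simplices (4): [0], [1], [2], [3]
  1-simplices (4): [0,1], [0,3], [1,2], [2,3]

giving chain groups C_0 ≅ Z^4, C_1 ≅ Z^4.

∂_1: C_1 → C_0 is given by ∂[p,q] = [q] − [p]. For instance
  ∂[0,1] = [1] − [0].
As a 4×4 matrix over Z this has rank 3, with invariant factors (1,1,1).

Now H_k = ker ∂_k / im ∂_{k+1}, so:

  H_1: rank ker ∂_1 − rank ∂_2 = (4 − 3) − 0 = 1, and there is no ∂_2, so H_1 = Z.

H_1 = Z.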